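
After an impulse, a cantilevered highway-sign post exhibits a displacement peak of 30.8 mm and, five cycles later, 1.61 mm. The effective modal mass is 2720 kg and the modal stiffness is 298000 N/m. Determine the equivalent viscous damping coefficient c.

5330 N·s/m

Logarithmic decrement δ = (1/n)·ln(x₀/x_n) = (1/5)·ln(30.8/1.61) = (1/5)·ln(19.13) = 0.5903.
ζ = δ/√(4π² + δ²) = 0.5903/√(39.48 + 0.348) = 0.5903/6.311 = 0.09353.
c = ζ · 2√(km) = 0.09353 × 2√(298000 × 2720) = 0.09353 × 56940 = 5326 N·s/m.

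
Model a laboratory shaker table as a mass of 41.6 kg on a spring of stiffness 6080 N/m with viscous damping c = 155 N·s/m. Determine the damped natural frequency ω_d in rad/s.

11.9 rad/s

ω_n = √(k/m) = √(6080/41.6) = 12.09 rad/s.
Critical damping c_c = 2√(k·m) = 2√(6080 × 41.6) = 1006 N·s/m, so ζ = c/c_c = 155/1006 = 0.1541.
ω_d = ω_n√(1 − ζ²) = 12.09 × √(1 − 0.0237) = 11.95 rad/s.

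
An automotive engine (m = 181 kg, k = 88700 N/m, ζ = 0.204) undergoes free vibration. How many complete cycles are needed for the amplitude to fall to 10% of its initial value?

Logarithmic decrement δ = 2πζ/√(1 − ζ²) = 2π × 0.2040/√(1 − 0.0416) = 1.309.
x_n/x₀ = e^(−nδ) ≤ 0.1; take ln: n ≥ ln(1/0.1)/δ = 2.303/1.309 = 1.759.
So 2 complete cycles are required.

2 cycles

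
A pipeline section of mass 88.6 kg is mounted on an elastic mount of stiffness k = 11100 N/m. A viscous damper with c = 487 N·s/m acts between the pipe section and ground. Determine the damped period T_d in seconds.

ω_n = √(k/m) = √(11100/88.6) = 11.19 rad/s.
Critical damping c_c = 2√(k·m) = 2√(11100 × 88.6) = 1983 N·s/m, so ζ = c/c_c = 487/1983 = 0.2455.
ω_d = ω_n√(1 − ζ²) = 11.19 × √(1 − 0.0603) = 10.85 rad/s.
T_d = 2π/ω_d = 0.5791 s.

0.579 s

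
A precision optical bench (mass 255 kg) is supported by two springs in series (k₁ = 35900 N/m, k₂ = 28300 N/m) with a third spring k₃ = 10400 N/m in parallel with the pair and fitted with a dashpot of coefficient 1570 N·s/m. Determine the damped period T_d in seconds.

0.650 s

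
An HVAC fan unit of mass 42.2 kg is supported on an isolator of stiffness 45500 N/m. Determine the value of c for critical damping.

2770 N·s/m

c_c = 2√(k·m) = 2√(45500 × 42.2) = 2 × 1386 = 2771 N·s/m.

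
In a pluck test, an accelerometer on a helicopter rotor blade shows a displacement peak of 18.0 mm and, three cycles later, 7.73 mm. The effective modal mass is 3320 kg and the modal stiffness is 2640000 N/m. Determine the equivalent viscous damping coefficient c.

8390 N·s/m

Logarithmic decrement δ = (1/n)·ln(x₀/x_n) = (1/3)·ln(18.0/7.73) = (1/3)·ln(2.329) = 0.2818.
ζ = δ/√(4π² + δ²) = 0.2818/√(39.48 + 0.0794) = 0.2818/6.289 = 0.04480.
c = ζ · 2√(km) = 0.04480 × 2√(2640000 × 3320) = 0.04480 × 187200 = 8388 N·s/m.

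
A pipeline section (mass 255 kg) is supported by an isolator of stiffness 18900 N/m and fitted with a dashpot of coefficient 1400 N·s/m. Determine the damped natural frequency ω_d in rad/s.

8.16 rad/s

ω_n = √(k/m) = √(18900/255) = 8.609 rad/s.
Critical damping c_c = 2√(k·m) = 2√(18900 × 255) = 4391 N·s/m, so ζ = c/c_c = 1400/4391 = 0.3189.
ω_d = ω_n√(1 − ζ²) = 8.609 × √(1 − 0.102) = 8.160 rad/s.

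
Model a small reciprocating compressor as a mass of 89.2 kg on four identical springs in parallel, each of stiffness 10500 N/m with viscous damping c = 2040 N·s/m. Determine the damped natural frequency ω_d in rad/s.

18.4 rad/s

Parallel springs add: k_eq = 4 × 10500 = 42000 N/m.
ω_n = √(k_eq/m) = √(42000/89.2) = 21.70 rad/s.
Critical damping c_c = 2√(k_eq·m) = 2√(42000 × 89.2) = 3871 N·s/m, so ζ = c/c_c = 2040/3871 = 0.5270.
ω_d = ω_n√(1 − ζ²) = 21.70 × √(1 − 0.278) = 18.44 rad/s.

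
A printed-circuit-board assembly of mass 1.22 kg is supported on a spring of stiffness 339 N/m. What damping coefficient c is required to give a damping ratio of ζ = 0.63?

c_c = 2√(k·m) = 2√(339.0 × 1.22) = 40.67 N·s/m.
c = ζ·c_c = 0.63 × 40.67 = 25.62 N·s/m.

25.6 N·s/m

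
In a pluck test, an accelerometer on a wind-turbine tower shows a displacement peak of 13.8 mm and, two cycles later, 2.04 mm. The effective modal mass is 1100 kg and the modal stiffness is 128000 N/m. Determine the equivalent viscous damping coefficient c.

Logarithmic decrement δ = (1/n)·ln(x₀/x_n) = (1/2)·ln(13.8/2.04) = (1/2)·ln(6.765) = 0.9559.
ζ = δ/√(4π² + δ²) = 0.9559/√(39.48 + 0.914) = 0.9559/6.355 = 0.1504.
c = ζ · 2√(km) = 0.1504 × 2√(128000 × 1100) = 0.1504 × 23730 = 3569 N·s/m.

3570 N·s/m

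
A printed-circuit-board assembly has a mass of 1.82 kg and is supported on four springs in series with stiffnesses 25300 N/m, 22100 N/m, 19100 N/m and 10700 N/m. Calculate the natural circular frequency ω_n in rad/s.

Series springs: 1/k_eq = 1/25300 + 1/22100 + 1/19100 + 1/10700 = 0.0002306, so k_eq = 4337 N/m.
ω_n = √(k_eq/m) = √(4337/1.82) = √2383 = 48.81 rad/s.

48.8 rad/s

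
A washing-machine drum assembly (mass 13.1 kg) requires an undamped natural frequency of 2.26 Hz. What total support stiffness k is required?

ω_n = 2πf_n = 2π × 2.26 = 14.20 rad/s.
k = m·ω_n² = 13.1 × 14.20² = 13.1 × 201.6 = 2641 N/m.

2640 N/m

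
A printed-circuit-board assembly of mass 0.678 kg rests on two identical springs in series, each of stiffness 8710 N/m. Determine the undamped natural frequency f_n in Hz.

12.8 Hz

Series springs: 1/k_eq = 2/8710, so k_eq = 8710/2 = 4355 N/m.
ω_n = √(k_eq/m) = √(4355/0.678) = √6423 = 80.15 rad/s.
f_n = ω_n/(2π) = 80.15/6.283 = 12.76 Hz.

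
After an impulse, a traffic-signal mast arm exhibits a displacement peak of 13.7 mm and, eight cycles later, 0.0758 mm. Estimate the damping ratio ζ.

Logarithmic decrement δ = (1/n)·ln(x₀/x_n) = (1/8)·ln(13.7/0.0758) = (1/8)·ln(180.7) = 0.6496.
ζ = δ/√(4π² + δ²) = 0.6496/√(39.48 + 0.422) = 0.6496/6.317 = 0.1028.

0.103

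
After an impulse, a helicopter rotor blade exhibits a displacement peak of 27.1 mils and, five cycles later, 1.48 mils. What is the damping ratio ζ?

Logarithmic decrement δ = (1/n)·ln(x₀/x_n) = (1/5)·ln(27.1/1.48) = (1/5)·ln(18.31) = 0.5815.
ζ = δ/√(4π² + δ²) = 0.5815/√(39.48 + 0.338) = 0.5815/6.310 = 0.09215.

0.0922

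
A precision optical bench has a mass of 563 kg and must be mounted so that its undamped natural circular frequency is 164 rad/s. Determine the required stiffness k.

15100000 N/m

k = m·ω_n² = 563 × 164.0² = 563 × 26900 = 15140000 N/m.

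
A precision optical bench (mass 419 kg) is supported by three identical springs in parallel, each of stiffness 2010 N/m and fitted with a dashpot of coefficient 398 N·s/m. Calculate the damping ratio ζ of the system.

Parallel springs add: k_eq = 3 × 2010 = 6030 N/m.
ω_n = √(k_eq/m) = √(6030/419) = 3.794 rad/s.
Critical damping c_c = 2√(k_eq·m) = 2√(6030 × 419) = 3179 N·s/m, so ζ = c/c_c = 398/3179 = 0.1252.

0.125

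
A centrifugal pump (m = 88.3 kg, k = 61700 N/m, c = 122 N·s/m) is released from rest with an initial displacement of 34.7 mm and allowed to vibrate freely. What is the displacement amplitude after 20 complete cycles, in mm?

ζ = c/(2√(km)) = 122/(2√(61700 × 88.3)) = 122/4668 = 0.02613.
Logarithmic decrement δ = 2πζ/√(1 − ζ²) = 2π × 0.02613/√(1 − 0.000683) = 0.1643.
After n cycles, x_n/x₀ = e^(−nδ), so x_20 = 34.7 × e^(−20 × 0.1643) = 34.7 × 0.03743 = 1.299 mm.

1.30 mm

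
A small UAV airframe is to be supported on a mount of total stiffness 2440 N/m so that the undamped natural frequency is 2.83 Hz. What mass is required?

7.72 kg

ω_n = 2πf_n = 2π × 2.83 = 17.78 rad/s.
m = k/ω_n² = 2440/17.78² = 2440/316.2 = 7.717 kg.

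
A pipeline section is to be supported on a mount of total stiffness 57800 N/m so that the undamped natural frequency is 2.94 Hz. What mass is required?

ω_n = 2πf_n = 2π × 2.94 = 18.47 rad/s.
m = k/ω_n² = 57800/18.47² = 57800/341.2 = 169.4 kg.

169 kg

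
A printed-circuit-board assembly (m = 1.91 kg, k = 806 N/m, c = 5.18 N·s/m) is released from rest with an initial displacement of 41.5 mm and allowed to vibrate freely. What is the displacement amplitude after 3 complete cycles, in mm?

11.9 mm

ζ = c/(2√(km)) = 5.18/(2√(806 × 1.91)) = 5.18/78.47 = 0.06601.
Logarithmic decrement δ = 2πζ/√(1 − ζ²) = 2π × 0.06601/√(1 − 0.00436) = 0.4157.
After n cycles, x_n/x₀ = e^(−nδ), so x_3 = 41.5 × e^(−3 × 0.4157) = 41.5 × 0.2874 = 11.93 mm.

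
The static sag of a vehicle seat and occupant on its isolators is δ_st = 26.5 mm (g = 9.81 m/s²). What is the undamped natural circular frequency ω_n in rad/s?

ω_n = √(g/δ_st) = √(9.81/0.0265) = √370.2 = 19.24 rad/s.

19.2 rad/s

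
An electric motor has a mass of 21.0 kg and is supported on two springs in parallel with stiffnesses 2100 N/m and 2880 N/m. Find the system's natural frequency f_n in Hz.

2.45 Hz

Parallel springs add: k_eq = 2100 + 2880 = 4980 N/m.
ω_n = √(k_eq/m) = √(4980/21.0) = √237.1 = 15.40 rad/s.
f_n = ω_n/(2π) = 15.40/6.283 = 2.451 Hz.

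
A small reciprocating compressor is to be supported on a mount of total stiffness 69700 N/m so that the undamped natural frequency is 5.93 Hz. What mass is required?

50.2 kg

ω_n = 2πf_n = 2π × 5.93 = 37.26 rad/s.
m = k/ω_n² = 69700/37.26² = 69700/1388 = 50.21 kg.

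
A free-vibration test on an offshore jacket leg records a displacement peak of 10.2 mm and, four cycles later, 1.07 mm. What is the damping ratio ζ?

Logarithmic decrement δ = (1/n)·ln(x₀/x_n) = (1/4)·ln(10.2/1.07) = (1/4)·ln(9.533) = 0.5637.
ζ = δ/√(4π² + δ²) = 0.5637/√(39.48 + 0.318) = 0.5637/6.308 = 0.08935.

0.0894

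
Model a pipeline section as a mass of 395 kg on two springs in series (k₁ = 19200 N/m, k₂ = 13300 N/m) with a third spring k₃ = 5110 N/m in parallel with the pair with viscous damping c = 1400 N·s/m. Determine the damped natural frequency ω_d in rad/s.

Series pair: k_s = k₁k₂/(k₁+k₂) = (19200)(13300)/(19200 + 13300) = 7857 N/m. In parallel with k₃: k_eq = 7857 + 5110 = 12970 N/m.
ω_n = √(k_eq/m) = √(12970/395) = 5.730 rad/s.
Critical damping c_c = 2√(k_eq·m) = 2√(12970 × 395) = 4526 N·s/m, so ζ = c/c_c = 1400/4526 = 0.3093.
ω_d = ω_n√(1 − ζ²) = 5.730 × √(1 − 0.0957) = 5.449 rad/s.

5.45 rad/s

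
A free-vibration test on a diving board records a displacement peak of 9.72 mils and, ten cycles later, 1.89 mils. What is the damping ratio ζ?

0.0261

Logarithmic decrement δ = (1/n)·ln(x₀/x_n) = (1/10)·ln(9.72/1.89) = (1/10)·ln(5.143) = 0.1638.
ζ = δ/√(4π² + δ²) = 0.1638/√(39.48 + 0.0268) = 0.1638/6.285 = 0.02605.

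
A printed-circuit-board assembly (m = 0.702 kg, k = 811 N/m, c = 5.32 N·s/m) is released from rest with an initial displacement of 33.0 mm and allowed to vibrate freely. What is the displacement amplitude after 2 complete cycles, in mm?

8.06 mm

ζ = c/(2√(km)) = 5.32/(2√(811 × 0.702)) = 5.32/47.72 = 0.1115.
Logarithmic decrement δ = 2πζ/√(1 − ζ²) = 2π × 0.1115/√(1 − 0.0124) = 0.7049.
After n cycles, x_n/x₀ = e^(−nδ), so x_2 = 33.0 × e^(−2 × 0.7049) = 33.0 × 0.2442 = 8.059 mm.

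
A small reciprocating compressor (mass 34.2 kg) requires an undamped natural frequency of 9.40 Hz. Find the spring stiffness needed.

119000 N/m

ω_n = 2πf_n = 2π × 9.40 = 59.06 rad/s.
k = m·ω_n² = 34.2 × 59.06² = 34.2 × 3488 = 119300 N/m.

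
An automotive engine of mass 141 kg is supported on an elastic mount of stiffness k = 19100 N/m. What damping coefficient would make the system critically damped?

3280 N·s/m

c_c = 2√(k·m) = 2√(19100 × 141) = 2 × 1641 = 3282 N·s/m.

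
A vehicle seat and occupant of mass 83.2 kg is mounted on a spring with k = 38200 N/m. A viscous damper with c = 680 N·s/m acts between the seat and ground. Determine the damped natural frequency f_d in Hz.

3.35 Hz

ω_n = √(k/m) = √(38200/83.2) = 21.43 rad/s.
Critical damping c_c = 2√(k·m) = 2√(38200 × 83.2) = 3566 N·s/m, so ζ = c/c_c = 680/3566 = 0.1907.
ω_d = ω_n√(1 − ζ²) = 21.43 × √(1 − 0.0364) = 21.03 rad/s.
f_d = ω_d/(2π) = 3.348 Hz.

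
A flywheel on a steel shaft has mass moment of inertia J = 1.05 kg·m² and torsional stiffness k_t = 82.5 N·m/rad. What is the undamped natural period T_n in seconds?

0.709 s

ω_n = √(k_t/J) = √(82.5/1.05) = √78.57 = 8.864 rad/s.
T_n = 2π/ω_n = 6.283/8.864 = 0.7088 s.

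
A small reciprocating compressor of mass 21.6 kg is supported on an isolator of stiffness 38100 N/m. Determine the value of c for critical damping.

1810 N·s/m

c_c = 2√(k·m) = 2√(38100 × 21.6) = 2 × 907.2 = 1814 N·s/m.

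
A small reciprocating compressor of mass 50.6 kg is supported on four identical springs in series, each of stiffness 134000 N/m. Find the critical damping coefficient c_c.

2600 N·s/m

Series springs: 1/k_eq = 4/134000, so k_eq = 134000/4 = 33500 N/m.
c_c = 2√(k_eq·m) = 2√(33500 × 50.6) = 2 × 1302 = 2604 N·s/m.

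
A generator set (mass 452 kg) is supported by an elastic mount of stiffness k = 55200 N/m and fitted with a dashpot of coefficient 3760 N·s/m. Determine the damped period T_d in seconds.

0.614 s

ω_n = √(k/m) = √(55200/452) = 11.05 rad/s.
Critical damping c_c = 2√(k·m) = 2√(55200 × 452) = 9990 N·s/m, so ζ = c/c_c = 3760/9990 = 0.3764.
ω_d = ω_n√(1 − ζ²) = 11.05 × √(1 − 0.142) = 10.24 rad/s.
T_d = 2π/ω_d = 0.6137 s.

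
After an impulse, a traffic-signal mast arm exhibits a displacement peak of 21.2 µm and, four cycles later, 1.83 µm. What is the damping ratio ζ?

0.0970

Logarithmic decrement δ = (1/n)·ln(x₀/x_n) = (1/4)·ln(21.2/1.83) = (1/4)·ln(11.58) = 0.6124.
ζ = δ/√(4π² + δ²) = 0.6124/√(39.48 + 0.375) = 0.6124/6.313 = 0.09701.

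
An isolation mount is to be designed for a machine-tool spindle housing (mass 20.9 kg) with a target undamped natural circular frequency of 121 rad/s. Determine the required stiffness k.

k = m·ω_n² = 20.9 × 121.0² = 20.9 × 14640 = 306000 N/m.

306000 N/m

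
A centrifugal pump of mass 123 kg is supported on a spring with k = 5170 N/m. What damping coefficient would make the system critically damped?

1590 N·s/m

c_c = 2√(k·m) = 2√(5170 × 123) = 2 × 797.4 = 1595 N·s/m.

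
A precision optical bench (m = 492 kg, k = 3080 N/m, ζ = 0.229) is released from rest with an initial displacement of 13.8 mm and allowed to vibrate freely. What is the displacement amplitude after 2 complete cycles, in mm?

Logarithmic decrement δ = 2πζ/√(1 − ζ²) = 2π × 0.2290/√(1 − 0.0524) = 1.478.
After n cycles, x_n/x₀ = e^(−nδ), so x_2 = 13.8 × e^(−2 × 1.478) = 13.8 × 0.05201 = 0.7178 mm.

0.718 mm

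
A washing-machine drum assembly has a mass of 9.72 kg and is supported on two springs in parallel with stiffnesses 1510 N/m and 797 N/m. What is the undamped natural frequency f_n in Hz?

2.45 Hz

Parallel springs add: k_eq = 1510 + 797 = 2307 N/m.
ω_n = √(k_eq/m) = √(2307/9.72) = √237.3 = 15.41 rad/s.
f_n = ω_n/(2π) = 15.41/6.283 = 2.452 Hz.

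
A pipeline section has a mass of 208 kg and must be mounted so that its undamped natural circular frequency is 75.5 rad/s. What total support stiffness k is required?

k = m·ω_n² = 208 × 75.50² = 208 × 5700 = 1186000 N/m.

1190000 N/m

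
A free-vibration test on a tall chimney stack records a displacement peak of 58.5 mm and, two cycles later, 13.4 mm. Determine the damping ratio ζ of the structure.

Logarithmic decrement δ = (1/n)·ln(x₀/x_n) = (1/2)·ln(58.5/13.4) = (1/2)·ln(4.366) = 0.7369.
ζ = δ/√(4π² + δ²) = 0.7369/√(39.48 + 0.543) = 0.7369/6.326 = 0.1165.

0.116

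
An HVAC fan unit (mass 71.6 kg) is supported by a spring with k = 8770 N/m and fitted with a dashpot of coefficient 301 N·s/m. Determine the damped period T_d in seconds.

0.578 s

ω_n = √(k/m) = √(8770/71.6) = 11.07 rad/s.
Critical damping c_c = 2√(k·m) = 2√(8770 × 71.6) = 1585 N·s/m, so ζ = c/c_c = 301/1585 = 0.1899.
ω_d = ω_n√(1 − ζ²) = 11.07 × √(1 − 0.0361) = 10.87 rad/s.
T_d = 2π/ω_d = 0.5782 s.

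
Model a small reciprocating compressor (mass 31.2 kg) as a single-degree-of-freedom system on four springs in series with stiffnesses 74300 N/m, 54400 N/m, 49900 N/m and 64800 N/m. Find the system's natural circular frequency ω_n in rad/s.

21.8 rad/s

Series springs: 1/k_eq = 1/74300 + 1/54400 + 1/49900 + 1/64800 = 6.731×10^-5, so k_eq = 14860 N/m.
ω_n = √(k_eq/m) = √(14860/31.2) = √476.1 = 21.82 rad/s.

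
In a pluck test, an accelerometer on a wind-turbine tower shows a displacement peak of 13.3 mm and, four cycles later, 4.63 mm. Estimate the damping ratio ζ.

0.0419

Logarithmic decrement δ = (1/n)·ln(x₀/x_n) = (1/4)·ln(13.3/4.63) = (1/4)·ln(2.873) = 0.2638.
ζ = δ/√(4π² + δ²) = 0.2638/√(39.48 + 0.0696) = 0.2638/6.289 = 0.04195.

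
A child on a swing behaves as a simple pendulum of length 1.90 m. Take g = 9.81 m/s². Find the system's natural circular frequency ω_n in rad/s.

2.27 rad/s

For a simple pendulum ω_n = √(g/L) = √(9.81/1.90) = √5.163 = 2.272 rad/s.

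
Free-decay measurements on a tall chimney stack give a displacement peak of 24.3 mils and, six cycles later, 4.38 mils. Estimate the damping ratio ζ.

Logarithmic decrement δ = (1/n)·ln(x₀/x_n) = (1/6)·ln(24.3/4.38) = (1/6)·ln(5.548) = 0.2856.
ζ = δ/√(4π² + δ²) = 0.2856/√(39.48 + 0.0816) = 0.2856/6.290 = 0.04540.

0.0454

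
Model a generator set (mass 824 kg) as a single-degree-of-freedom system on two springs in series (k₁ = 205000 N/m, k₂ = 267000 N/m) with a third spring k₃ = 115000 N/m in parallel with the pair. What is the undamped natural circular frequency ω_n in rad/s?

Series pair: k_s = k₁k₂/(k₁+k₂) = (205000)(267000)/(205000 + 267000) = 116000 N/m. In parallel with k₃: k_eq = 116000 + 115000 = 231000 N/m.
ω_n = √(k_eq/m) = √(231000/824) = √280.3 = 16.74 rad/s.

16.7 rad/s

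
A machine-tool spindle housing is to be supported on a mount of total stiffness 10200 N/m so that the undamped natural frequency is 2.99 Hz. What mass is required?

28.9 kg

ω_n = 2πf_n = 2π × 2.99 = 18.79 rad/s.
m = k/ω_n² = 10200/18.79² = 10200/352.9 = 28.90 kg.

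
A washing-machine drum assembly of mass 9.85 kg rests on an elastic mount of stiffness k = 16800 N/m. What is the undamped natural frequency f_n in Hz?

ω_n = √(k/m) = √(16800/9.85) = √1706 = 41.30 rad/s.
f_n = ω_n/(2π) = 41.30/6.283 = 6.573 Hz.

6.57 Hz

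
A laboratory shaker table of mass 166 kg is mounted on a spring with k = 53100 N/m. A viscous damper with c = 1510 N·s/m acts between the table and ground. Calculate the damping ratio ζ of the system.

ω_n = √(k/m) = √(53100/166) = 17.89 rad/s.
Critical damping c_c = 2√(k·m) = 2√(53100 × 166) = 5938 N·s/m, so ζ = c/c_c = 1510/5938 = 0.2543.

0.254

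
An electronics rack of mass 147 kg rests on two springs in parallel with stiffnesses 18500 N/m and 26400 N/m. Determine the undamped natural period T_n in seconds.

Parallel springs add: k_eq = 18500 + 26400 = 44900 N/m.
ω_n = √(k_eq/m) = √(44900/147) = √305.4 = 17.48 rad/s.
T_n = 2π/ω_n = 6.283/17.48 = 0.3595 s.

0.360 s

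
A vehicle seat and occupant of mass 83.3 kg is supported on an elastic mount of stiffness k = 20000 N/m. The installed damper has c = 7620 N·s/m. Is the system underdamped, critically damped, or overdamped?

overdamped

c_c = 2√(k·m) = 2581 N·s/m; ζ = c/c_c = 7620/2581 = 2.95.
Since ζ > 1 the system is overdamped.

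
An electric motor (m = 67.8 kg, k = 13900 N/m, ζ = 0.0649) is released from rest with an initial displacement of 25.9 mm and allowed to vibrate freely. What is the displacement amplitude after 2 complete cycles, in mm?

Logarithmic decrement δ = 2πζ/√(1 − ζ²) = 2π × 0.06490/√(1 − 0.00421) = 0.4086.
After n cycles, x_n/x₀ = e^(−nδ), so x_2 = 25.9 × e^(−2 × 0.4086) = 25.9 × 0.4416 = 11.44 mm.

11.4 mm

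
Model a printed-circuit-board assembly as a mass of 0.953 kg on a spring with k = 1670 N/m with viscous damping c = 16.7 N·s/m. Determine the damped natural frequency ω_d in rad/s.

ω_n = √(k/m) = √(1670/0.953) = 41.86 rad/s.
Critical damping c_c = 2√(k·m) = 2√(1670 × 0.953) = 79.79 N·s/m, so ζ = c/c_c = 16.7/79.79 = 0.2093.
ω_d = ω_n√(1 − ζ²) = 41.86 × √(1 − 0.0438) = 40.93 rad/s.

40.9 rad/s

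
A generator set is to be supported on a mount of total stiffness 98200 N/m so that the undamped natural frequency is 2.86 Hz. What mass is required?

ω_n = 2πf_n = 2π × 2.86 = 17.97 rad/s.
m = k/ω_n² = 98200/17.97² = 98200/322.9 = 304.1 kg.

304 kg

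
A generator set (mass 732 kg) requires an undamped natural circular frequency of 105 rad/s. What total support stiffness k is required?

8070000 N/m

k = m·ω_n² = 732 × 105.0² = 732 × 11020 = 8070000 N/m.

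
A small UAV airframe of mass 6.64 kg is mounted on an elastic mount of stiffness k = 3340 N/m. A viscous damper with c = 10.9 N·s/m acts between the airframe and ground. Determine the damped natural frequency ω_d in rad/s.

ω_n = √(k/m) = √(3340/6.64) = 22.43 rad/s.
Critical damping c_c = 2√(k·m) = 2√(3340 × 6.64) = 297.8 N·s/m, so ζ = c/c_c = 10.9/297.8 = 0.03660.
ω_d = ω_n√(1 − ζ²) = 22.43 × √(1 − 0.00134) = 22.41 rad/s.

22.4 rad/s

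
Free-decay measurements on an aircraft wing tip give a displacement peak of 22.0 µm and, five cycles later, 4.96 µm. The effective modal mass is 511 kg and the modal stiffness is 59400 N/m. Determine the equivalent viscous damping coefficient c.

Logarithmic decrement δ = (1/n)·ln(x₀/x_n) = (1/5)·ln(22.0/4.96) = (1/5)·ln(4.435) = 0.2979.
ζ = δ/√(4π² + δ²) = 0.2979/√(39.48 + 0.0888) = 0.2979/6.290 = 0.04736.
c = ζ · 2√(km) = 0.04736 × 2√(59400 × 511) = 0.04736 × 11020 = 521.9 N·s/m.

522 N·s/m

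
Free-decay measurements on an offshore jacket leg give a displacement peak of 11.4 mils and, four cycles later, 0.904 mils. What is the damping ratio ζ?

0.100

Logarithmic decrement δ = (1/n)·ln(x₀/x_n) = (1/4)·ln(11.4/0.904) = (1/4)·ln(12.61) = 0.6336.
ζ = δ/√(4π² + δ²) = 0.6336/√(39.48 + 0.401) = 0.6336/6.315 = 0.1003.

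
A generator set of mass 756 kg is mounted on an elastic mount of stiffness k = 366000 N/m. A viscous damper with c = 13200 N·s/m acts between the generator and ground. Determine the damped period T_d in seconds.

ω_n = √(k/m) = √(366000/756) = 22.00 rad/s.
Critical damping c_c = 2√(k·m) = 2√(366000 × 756) = 33270 N·s/m, so ζ = c/c_c = 13200/33270 = 0.3968.
ω_d = ω_n√(1 − ζ²) = 22.00 × √(1 − 0.157) = 20.20 rad/s.
T_d = 2π/ω_d = 0.3111 s.

0.311 s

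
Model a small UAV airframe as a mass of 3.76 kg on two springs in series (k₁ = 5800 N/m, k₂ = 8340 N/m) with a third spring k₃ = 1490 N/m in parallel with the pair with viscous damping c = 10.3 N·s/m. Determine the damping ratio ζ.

0.0379

Series pair: k_s = k₁k₂/(k₁+k₂) = (5800)(8340)/(5800 + 8340) = 3421 N/m. In parallel with k₃: k_eq = 3421 + 1490 = 4911 N/m.
ω_n = √(k_eq/m) = √(4911/3.76) = 36.14 rad/s.
Critical damping c_c = 2√(k_eq·m) = 2√(4911 × 3.76) = 271.8 N·s/m, so ζ = c/c_c = 10.3/271.8 = 0.03790.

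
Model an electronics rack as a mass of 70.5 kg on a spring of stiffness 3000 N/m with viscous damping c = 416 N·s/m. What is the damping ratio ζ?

0.452

ω_n = √(k/m) = √(3000/70.5) = 6.523 rad/s.
Critical damping c_c = 2√(k·m) = 2√(3000 × 70.5) = 919.8 N·s/m, so ζ = c/c_c = 416/919.8 = 0.4523.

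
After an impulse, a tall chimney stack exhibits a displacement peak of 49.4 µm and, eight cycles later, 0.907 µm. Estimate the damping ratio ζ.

Logarithmic decrement δ = (1/n)·ln(x₀/x_n) = (1/8)·ln(49.4/0.907) = (1/8)·ln(54.47) = 0.4997.
ζ = δ/√(4π² + δ²) = 0.4997/√(39.48 + 0.250) = 0.4997/6.303 = 0.07928.

0.0793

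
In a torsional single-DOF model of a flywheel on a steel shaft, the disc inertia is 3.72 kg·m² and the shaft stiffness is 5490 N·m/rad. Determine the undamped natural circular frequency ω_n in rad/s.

ω_n = √(k_t/J) = √(5490/3.72) = √1476 = 38.42 rad/s.

38.4 rad/s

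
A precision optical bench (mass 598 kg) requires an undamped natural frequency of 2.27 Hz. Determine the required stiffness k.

122000 N/m

ω_n = 2πf_n = 2π × 2.27 = 14.26 rad/s.
k = m·ω_n² = 598 × 14.26² = 598 × 203.4 = 121700 N/m.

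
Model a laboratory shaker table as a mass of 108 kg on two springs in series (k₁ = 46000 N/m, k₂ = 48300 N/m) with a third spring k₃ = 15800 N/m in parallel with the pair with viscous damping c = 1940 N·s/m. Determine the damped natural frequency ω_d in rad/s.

16.8 rad/s

Series pair: k_s = k₁k₂/(k₁+k₂) = (46000)(48300)/(46000 + 48300) = 23560 N/m. In parallel with k₃: k_eq = 23560 + 15800 = 39360 N/m.
ω_n = √(k_eq/m) = √(39360/108) = 19.09 rad/s.
Critical damping c_c = 2√(k_eq·m) = 2√(39360 × 108) = 4124 N·s/m, so ζ = c/c_c = 1940/4124 = 0.4705.
ω_d = ω_n√(1 − ζ²) = 19.09 × √(1 − 0.221) = 16.85 rad/s.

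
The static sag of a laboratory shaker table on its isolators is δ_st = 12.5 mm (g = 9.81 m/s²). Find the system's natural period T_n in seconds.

0.224 s

ω_n = √(g/δ_st) = √(9.81/0.0125) = √784.8 = 28.01 rad/s.
T_n = 2π/ω_n = 6.283/28.01 = 0.2243 s.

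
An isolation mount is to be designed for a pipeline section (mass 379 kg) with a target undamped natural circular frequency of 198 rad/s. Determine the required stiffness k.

14900000 N/m

k = m·ω_n² = 379 × 198.0² = 379 × 39200 = 14860000 N/m.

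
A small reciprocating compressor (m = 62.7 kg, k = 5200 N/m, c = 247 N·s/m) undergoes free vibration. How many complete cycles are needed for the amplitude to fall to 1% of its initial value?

ζ = c/(2√(km)) = 247/(2√(5200 × 62.7)) = 247/1142 = 0.2163.
Logarithmic decrement δ = 2πζ/√(1 − ζ²) = 2π × 0.2163/√(1 − 0.0468) = 1.392.
x_n/x₀ = e^(−nδ) ≤ 0.01; take ln: n ≥ ln(1/0.01)/δ = 4.605/1.392 = 3.308.
So 4 complete cycles are required.

4 cycles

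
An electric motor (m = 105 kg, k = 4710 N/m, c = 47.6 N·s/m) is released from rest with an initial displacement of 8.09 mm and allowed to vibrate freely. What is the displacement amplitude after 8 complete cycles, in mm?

1.47 mm

ζ = c/(2√(km)) = 47.6/(2√(4710 × 105)) = 47.6/1406 = 0.03384.
Logarithmic decrement δ = 2πζ/√(1 − ζ²) = 2π × 0.03384/√(1 − 0.00115) = 0.2128.
After n cycles, x_n/x₀ = e^(−nδ), so x_8 = 8.09 × e^(−8 × 0.2128) = 8.09 × 0.1823 = 1.475 mm.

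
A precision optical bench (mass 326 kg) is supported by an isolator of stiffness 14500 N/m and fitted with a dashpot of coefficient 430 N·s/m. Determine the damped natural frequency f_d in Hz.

ω_n = √(k/m) = √(14500/326) = 6.669 rad/s.
Critical damping c_c = 2√(k·m) = 2√(14500 × 326) = 4348 N·s/m, so ζ = c/c_c = 430/4348 = 0.09889.
ω_d = ω_n√(1 − ζ²) = 6.669 × √(1 − 0.00978) = 6.637 rad/s.
f_d = ω_d/(2π) = 1.056 Hz.

1.06 Hz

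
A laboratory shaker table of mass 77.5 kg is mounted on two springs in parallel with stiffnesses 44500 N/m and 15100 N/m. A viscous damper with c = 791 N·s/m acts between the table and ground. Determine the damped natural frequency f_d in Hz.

4.34 Hz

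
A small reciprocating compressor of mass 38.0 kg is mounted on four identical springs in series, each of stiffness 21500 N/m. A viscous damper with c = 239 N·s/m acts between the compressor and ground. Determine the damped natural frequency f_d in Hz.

1.83 Hz

Series springs: 1/k_eq = 4/21500, so k_eq = 21500/4 = 5375 N/m.
ω_n = √(k_eq/m) = √(5375/38.0) = 11.89 rad/s.
Critical damping c_c = 2√(k_eq·m) = 2√(5375 × 38.0) = 903.9 N·s/m, so ζ = c/c_c = 239/903.9 = 0.2644.
ω_d = ω_n√(1 − ζ²) = 11.89 × √(1 − 0.0699) = 11.47 rad/s.
f_d = ω_d/(2π) = 1.825 Hz.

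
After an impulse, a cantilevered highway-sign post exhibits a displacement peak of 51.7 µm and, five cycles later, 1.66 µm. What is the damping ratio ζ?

0.109

Logarithmic decrement δ = (1/n)·ln(x₀/x_n) = (1/5)·ln(51.7/1.66) = (1/5)·ln(31.14) = 0.6877.
ζ = δ/√(4π² + δ²) = 0.6877/√(39.48 + 0.473) = 0.6877/6.321 = 0.1088.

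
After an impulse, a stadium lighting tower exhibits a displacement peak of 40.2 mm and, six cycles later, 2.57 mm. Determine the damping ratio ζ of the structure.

0.0728

Logarithmic decrement δ = (1/n)·ln(x₀/x_n) = (1/6)·ln(40.2/2.57) = (1/6)·ln(15.64) = 0.4583.
ζ = δ/√(4π² + δ²) = 0.4583/√(39.48 + 0.210) = 0.4583/6.300 = 0.07275.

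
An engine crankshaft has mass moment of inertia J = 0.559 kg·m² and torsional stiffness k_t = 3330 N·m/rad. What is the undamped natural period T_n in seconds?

ω_n = √(k_t/J) = √(3330/0.559) = √5957 = 77.18 rad/s.
T_n = 2π/ω_n = 6.283/77.18 = 0.08141 s.

0.0814 s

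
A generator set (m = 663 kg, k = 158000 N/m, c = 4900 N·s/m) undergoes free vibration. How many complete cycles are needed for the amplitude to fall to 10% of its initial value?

2 cycles

ζ = c/(2√(km)) = 4900/(2√(158000 × 663)) = 4900/20470 = 0.2394.
Logarithmic decrement δ = 2πζ/√(1 − ζ²) = 2π × 0.2394/√(1 − 0.0573) = 1.549.
x_n/x₀ = e^(−nδ) ≤ 0.1; take ln: n ≥ ln(1/0.1)/δ = 2.303/1.549 = 1.486.
So 2 complete cycles are required.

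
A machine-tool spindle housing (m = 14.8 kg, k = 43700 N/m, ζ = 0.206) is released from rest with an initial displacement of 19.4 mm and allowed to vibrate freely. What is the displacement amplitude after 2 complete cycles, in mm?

1.38 mm

Logarithmic decrement δ = 2πζ/√(1 − ζ²) = 2π × 0.2060/√(1 − 0.0424) = 1.323.
After n cycles, x_n/x₀ = e^(−nδ), so x_2 = 19.4 × e^(−2 × 1.323) = 19.4 × 0.07098 = 1.377 mm.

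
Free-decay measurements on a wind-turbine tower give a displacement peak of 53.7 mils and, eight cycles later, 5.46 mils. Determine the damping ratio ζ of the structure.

0.0454

Logarithmic decrement δ = (1/n)·ln(x₀/x_n) = (1/8)·ln(53.7/5.46) = (1/8)·ln(9.835) = 0.2857.
ζ = δ/√(4π² + δ²) = 0.2857/√(39.48 + 0.0817) = 0.2857/6.290 = 0.04543.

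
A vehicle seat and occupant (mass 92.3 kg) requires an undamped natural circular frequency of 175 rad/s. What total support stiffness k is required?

2830000 N/m

k = m·ω_n² = 92.3 × 175.0² = 92.3 × 30620 = 2827000 N/m.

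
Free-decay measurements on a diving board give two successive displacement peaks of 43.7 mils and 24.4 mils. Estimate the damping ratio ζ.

Logarithmic decrement δ = (1/n)·ln(x₀/x_n) = (1/1)·ln(43.7/24.4) = (1/1)·ln(1.791) = 0.5828.
ζ = δ/√(4π² + δ²) = 0.5828/√(39.48 + 0.340) = 0.5828/6.310 = 0.09235.

0.0924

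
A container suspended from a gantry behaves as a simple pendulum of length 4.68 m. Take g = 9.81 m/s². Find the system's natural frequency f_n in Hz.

For a simple pendulum ω_n = √(g/L) = √(9.81/4.68) = √2.096 = 1.448 rad/s.
f_n = ω_n/(2π) = 1.448/6.283 = 0.2304 Hz.

0.230 Hz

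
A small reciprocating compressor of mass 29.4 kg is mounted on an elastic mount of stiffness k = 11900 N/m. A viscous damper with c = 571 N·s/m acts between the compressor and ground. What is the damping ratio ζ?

ω_n = √(k/m) = √(11900/29.4) = 20.12 rad/s.
Critical damping c_c = 2√(k·m) = 2√(11900 × 29.4) = 1183 N·s/m, so ζ = c/c_c = 571/1183 = 0.4827.

0.483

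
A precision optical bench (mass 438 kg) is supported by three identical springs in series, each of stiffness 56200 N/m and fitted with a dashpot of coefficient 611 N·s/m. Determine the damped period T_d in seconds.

0.966 s

Series springs: 1/k_eq = 3/56200, so k_eq = 56200/3 = 18730 N/m.
ω_n = √(k_eq/m) = √(18730/438) = 6.540 rad/s.
Critical damping c_c = 2√(k_eq·m) = 2√(18730 × 438) = 5729 N·s/m, so ζ = c/c_c = 611/5729 = 0.1067.
ω_d = ω_n√(1 − ζ²) = 6.540 × √(1 − 0.0114) = 6.503 rad/s.
T_d = 2π/ω_d = 0.9663 s.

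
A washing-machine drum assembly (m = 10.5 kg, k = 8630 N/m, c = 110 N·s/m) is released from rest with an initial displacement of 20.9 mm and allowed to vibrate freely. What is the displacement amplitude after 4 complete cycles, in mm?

0.196 mm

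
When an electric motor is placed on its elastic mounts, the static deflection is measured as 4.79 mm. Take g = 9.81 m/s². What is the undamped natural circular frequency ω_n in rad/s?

45.3 rad/s

ω_n = √(g/δ_st) = √(9.81/0.00479) = √2048 = 45.26 rad/s.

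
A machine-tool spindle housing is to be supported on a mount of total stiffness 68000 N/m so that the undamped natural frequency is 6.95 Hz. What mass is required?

35.7 kg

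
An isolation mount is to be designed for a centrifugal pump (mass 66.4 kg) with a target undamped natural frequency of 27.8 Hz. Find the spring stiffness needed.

ω_n = 2πf_n = 2π × 27.8 = 174.7 rad/s.
k = m·ω_n² = 66.4 × 174.7² = 66.4 × 30510 = 2026000 N/m.

2030000 N/m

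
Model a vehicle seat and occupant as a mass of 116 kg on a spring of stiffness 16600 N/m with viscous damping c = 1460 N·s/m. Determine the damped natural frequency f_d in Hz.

1.62 Hz

ω_n = √(k/m) = √(16600/116) = 11.96 rad/s.
Critical damping c_c = 2√(k·m) = 2√(16600 × 116) = 2775 N·s/m, so ζ = c/c_c = 1460/2775 = 0.5261.
ω_d = ω_n√(1 − ζ²) = 11.96 × √(1 − 0.277) = 10.17 rad/s.
f_d = ω_d/(2π) = 1.619 Hz.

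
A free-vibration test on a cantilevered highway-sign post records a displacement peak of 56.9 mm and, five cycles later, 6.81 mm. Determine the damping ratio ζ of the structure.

Logarithmic decrement δ = (1/n)·ln(x₀/x_n) = (1/5)·ln(56.9/6.81) = (1/5)·ln(8.355) = 0.4246.
ζ = δ/√(4π² + δ²) = 0.4246/√(39.48 + 0.180) = 0.4246/6.298 = 0.06742.

0.0674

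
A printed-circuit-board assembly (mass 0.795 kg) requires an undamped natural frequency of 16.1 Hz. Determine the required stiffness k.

8140 N/m

ω_n = 2πf_n = 2π × 16.1 = 101.2 rad/s.
k = m·ω_n² = 0.795 × 101.2² = 0.795 × 10230 = 8135 N/m.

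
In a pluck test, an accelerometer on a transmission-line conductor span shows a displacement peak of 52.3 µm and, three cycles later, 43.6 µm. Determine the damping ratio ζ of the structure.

Logarithmic decrement δ = (1/n)·ln(x₀/x_n) = (1/3)·ln(52.3/43.6) = (1/3)·ln(1.200) = 0.06065.
ζ = δ/√(4π² + δ²) = 0.06065/√(39.48 + 0.00368) = 0.06065/6.283 = 0.009652.

0.00965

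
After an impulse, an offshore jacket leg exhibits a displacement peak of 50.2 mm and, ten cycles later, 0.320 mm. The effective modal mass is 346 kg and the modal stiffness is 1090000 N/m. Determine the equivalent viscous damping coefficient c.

3120 N·s/m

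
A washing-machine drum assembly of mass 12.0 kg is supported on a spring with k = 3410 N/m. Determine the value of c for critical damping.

405 N·s/m

c_c = 2√(k·m) = 2√(3410 × 12.0) = 2 × 202.3 = 404.6 N·s/m.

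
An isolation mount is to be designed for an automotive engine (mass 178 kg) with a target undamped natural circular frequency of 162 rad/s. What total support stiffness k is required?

4670000 N/m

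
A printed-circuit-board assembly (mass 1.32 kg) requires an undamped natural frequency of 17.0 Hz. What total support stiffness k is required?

15100 N/m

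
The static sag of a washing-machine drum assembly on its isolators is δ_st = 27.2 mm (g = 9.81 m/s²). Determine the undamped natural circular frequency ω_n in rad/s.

ω_n = √(g/δ_st) = √(9.81/0.0272) = √360.7 = 18.99 rad/s.

19.0 rad/s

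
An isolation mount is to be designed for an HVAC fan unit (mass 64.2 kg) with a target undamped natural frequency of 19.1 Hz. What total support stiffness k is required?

925000 N/m

ω_n = 2πf_n = 2π × 19.1 = 120.0 rad/s.
k = m·ω_n² = 64.2 × 120.0² = 64.2 × 14400 = 924600 N/m.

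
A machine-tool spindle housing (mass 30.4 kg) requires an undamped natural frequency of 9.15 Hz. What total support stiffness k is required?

100000 N/m

ω_n = 2πf_n = 2π × 9.15 = 57.49 rad/s.
k = m·ω_n² = 30.4 × 57.49² = 30.4 × 3305 = 100500 N/m.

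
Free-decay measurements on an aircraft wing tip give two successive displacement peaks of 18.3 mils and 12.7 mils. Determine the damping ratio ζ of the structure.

0.0580

Logarithmic decrement δ = (1/n)·ln(x₀/x_n) = (1/1)·ln(18.3/12.7) = (1/1)·ln(1.441) = 0.3653.
ζ = δ/√(4π² + δ²) = 0.3653/√(39.48 + 0.133) = 0.3653/6.294 = 0.05804.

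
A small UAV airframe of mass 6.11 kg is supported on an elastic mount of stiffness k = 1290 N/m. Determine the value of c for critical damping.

178 N·s/m

c_c = 2√(k·m) = 2√(1290 × 6.11) = 2 × 88.78 = 177.6 N·s/m.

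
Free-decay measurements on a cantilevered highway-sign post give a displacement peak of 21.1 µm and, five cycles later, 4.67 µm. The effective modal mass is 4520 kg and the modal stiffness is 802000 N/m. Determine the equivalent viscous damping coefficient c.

5770 N·s/m

Logarithmic decrement δ = (1/n)·ln(x₀/x_n) = (1/5)·ln(21.1/4.67) = (1/5)·ln(4.518) = 0.3016.
ζ = δ/√(4π² + δ²) = 0.3016/√(39.48 + 0.0910) = 0.3016/6.290 = 0.04795.
c = ζ · 2√(km) = 0.04795 × 2√(802000 × 4520) = 0.04795 × 120400 = 5774 N·s/m.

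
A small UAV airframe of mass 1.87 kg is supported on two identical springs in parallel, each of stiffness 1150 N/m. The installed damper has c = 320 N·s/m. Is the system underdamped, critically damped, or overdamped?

overdamped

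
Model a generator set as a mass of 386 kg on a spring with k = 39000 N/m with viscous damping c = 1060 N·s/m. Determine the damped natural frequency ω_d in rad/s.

ω_n = √(k/m) = √(39000/386) = 10.05 rad/s.
Critical damping c_c = 2√(k·m) = 2√(39000 × 386) = 7760 N·s/m, so ζ = c/c_c = 1060/7760 = 0.1366.
ω_d = ω_n√(1 − ζ²) = 10.05 × √(1 − 0.0187) = 9.957 rad/s.

9.96 rad/s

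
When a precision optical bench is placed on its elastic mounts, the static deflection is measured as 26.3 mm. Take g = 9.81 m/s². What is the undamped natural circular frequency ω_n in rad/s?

19.3 rad/s

ω_n = √(g/δ_st) = √(9.81/0.0263) = √373.0 = 19.31 rad/s.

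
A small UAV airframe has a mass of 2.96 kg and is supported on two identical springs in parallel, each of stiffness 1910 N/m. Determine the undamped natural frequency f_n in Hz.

5.72 Hz

Parallel springs add: k_eq = 2 × 1910 = 3820 N/m.
ω_n = √(k_eq/m) = √(3820/2.96) = √1291 = 35.92 rad/s.
f_n = ω_n/(2π) = 35.92/6.283 = 5.717 Hz.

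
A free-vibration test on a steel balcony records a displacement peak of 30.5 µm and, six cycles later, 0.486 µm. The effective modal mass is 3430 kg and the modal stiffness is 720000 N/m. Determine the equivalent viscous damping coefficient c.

Logarithmic decrement δ = (1/n)·ln(x₀/x_n) = (1/6)·ln(30.5/0.486) = (1/6)·ln(62.76) = 0.6899.
ζ = δ/√(4π² + δ²) = 0.6899/√(39.48 + 0.476) = 0.6899/6.321 = 0.1091.
c = ζ · 2√(km) = 0.1091 × 2√(720000 × 3430) = 0.1091 × 99390 = 10850 N·s/m.

10800 N·s/m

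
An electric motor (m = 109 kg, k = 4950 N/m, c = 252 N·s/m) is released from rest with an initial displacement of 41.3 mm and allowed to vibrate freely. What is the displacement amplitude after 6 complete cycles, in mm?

ζ = c/(2√(km)) = 252/(2√(4950 × 109)) = 252/1469 = 0.1715.
Logarithmic decrement δ = 2πζ/√(1 − ζ²) = 2π × 0.1715/√(1 − 0.0294) = 1.094.
After n cycles, x_n/x₀ = e^(−nδ), so x_6 = 41.3 × e^(−6 × 1.094) = 41.3 × 0.001410 = 0.05824 mm.

0.0582 mm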